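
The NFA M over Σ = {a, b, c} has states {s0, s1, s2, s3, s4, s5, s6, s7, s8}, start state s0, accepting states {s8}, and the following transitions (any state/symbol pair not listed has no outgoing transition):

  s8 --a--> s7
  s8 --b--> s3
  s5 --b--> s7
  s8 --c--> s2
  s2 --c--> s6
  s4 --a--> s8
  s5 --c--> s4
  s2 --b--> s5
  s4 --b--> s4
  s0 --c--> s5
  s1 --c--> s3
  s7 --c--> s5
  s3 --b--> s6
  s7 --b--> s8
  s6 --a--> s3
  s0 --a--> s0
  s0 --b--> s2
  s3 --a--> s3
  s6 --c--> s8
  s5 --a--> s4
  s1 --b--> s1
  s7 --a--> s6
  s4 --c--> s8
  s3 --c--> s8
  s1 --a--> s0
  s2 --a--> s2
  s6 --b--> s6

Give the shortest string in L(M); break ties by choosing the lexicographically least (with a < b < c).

bcc

A breadth-first search from s0 reaches an accepting state first via the path s0 → s2 → s6 → s8 on input bcc.
No string of length < 3 is accepted (BFS exhausts all shorter strings without reaching an accepting state), and bcc is the lexicographically least accepting string of length 3.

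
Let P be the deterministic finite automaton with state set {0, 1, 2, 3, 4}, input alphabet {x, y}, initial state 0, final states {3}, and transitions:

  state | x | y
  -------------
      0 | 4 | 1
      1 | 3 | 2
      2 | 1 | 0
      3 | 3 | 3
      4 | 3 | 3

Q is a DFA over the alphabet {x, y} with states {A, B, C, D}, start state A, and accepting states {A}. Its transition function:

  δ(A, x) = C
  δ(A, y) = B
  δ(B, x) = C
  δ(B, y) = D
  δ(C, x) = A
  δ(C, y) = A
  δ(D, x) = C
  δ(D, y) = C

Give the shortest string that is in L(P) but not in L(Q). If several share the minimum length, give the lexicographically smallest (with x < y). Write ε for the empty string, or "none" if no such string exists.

The string yx is accepted by P but not by Q.
No shorter string lies in the difference, and yx is the lexicographically first length-2 string in L(P) \ L(Q).

yx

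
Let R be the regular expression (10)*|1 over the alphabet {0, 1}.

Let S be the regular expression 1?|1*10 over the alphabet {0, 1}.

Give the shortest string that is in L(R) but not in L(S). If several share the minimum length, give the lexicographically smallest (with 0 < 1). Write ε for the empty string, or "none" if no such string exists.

The string 1010 is accepted by R but not by S.
No shorter string lies in the difference, and 1010 is the lexicographically first length-4 string in L(R) \ L(S).

1010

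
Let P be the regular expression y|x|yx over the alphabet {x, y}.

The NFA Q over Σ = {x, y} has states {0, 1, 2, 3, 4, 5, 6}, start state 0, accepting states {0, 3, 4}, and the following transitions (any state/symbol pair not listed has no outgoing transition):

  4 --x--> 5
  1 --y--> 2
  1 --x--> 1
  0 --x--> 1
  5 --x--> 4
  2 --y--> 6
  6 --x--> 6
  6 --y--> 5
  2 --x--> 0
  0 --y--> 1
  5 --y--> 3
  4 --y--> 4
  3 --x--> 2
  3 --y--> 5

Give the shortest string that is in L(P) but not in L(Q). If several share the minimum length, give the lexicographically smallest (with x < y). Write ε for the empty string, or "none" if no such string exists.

The string x is accepted by P but not by Q.
No shorter string lies in the difference, and x is the lexicographically first length-1 string in L(P) \ L(Q).

x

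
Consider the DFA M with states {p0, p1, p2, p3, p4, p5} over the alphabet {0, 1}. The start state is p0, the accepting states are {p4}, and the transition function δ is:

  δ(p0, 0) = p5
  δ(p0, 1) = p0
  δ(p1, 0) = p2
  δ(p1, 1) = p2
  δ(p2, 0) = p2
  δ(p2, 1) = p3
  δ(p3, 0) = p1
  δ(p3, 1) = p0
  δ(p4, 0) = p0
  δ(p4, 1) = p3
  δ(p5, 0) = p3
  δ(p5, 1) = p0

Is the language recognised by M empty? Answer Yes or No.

Yes

The states reachable from the start state are {p0, p1, p2, p3, p5}.
None of the accepting states {p4} is reachable, so no string is accepted and L(M) = ∅.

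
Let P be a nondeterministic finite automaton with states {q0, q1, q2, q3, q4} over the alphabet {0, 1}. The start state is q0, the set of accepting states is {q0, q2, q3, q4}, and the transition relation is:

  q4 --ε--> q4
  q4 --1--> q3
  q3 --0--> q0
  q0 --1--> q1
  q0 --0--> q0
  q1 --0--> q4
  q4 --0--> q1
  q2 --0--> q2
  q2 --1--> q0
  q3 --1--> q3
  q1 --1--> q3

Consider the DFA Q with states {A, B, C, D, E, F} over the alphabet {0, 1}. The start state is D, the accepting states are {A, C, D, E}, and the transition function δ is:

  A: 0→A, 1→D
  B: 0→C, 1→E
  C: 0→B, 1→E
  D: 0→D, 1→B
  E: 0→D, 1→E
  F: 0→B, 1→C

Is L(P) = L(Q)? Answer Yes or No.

Yes

Exploring the product automaton P × Q from the start pair (q0, D), following both machines on each input symbol, reaches 4 state pairs: (q0, D), (q1, B), (q4, C), (q3, E).
P accepts in {q0, q2, q3, q4} and Q accepts in {A, C, D, E}. In every reachable pair the two components are either both accepting — (q0, D), (q4, C), (q3, E) — or both non-accepting, so no string is accepted by exactly one of the machines: L(P) \ L(Q) and L(Q) \ L(P) are both empty.
Hence every string is accepted by P iff it is accepted by Q, and the two languages coincide.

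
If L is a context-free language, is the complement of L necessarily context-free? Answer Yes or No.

No

CFLs are closed under union, so if they were also closed under complement they would be closed under intersection by De Morgan (L₁ ∩ L₂ is the complement of the union of the complements). But {aⁿbⁿcᵐ} ∩ {aᵐbⁿcⁿ} = {aⁿbⁿcⁿ} is not context-free although both operands are.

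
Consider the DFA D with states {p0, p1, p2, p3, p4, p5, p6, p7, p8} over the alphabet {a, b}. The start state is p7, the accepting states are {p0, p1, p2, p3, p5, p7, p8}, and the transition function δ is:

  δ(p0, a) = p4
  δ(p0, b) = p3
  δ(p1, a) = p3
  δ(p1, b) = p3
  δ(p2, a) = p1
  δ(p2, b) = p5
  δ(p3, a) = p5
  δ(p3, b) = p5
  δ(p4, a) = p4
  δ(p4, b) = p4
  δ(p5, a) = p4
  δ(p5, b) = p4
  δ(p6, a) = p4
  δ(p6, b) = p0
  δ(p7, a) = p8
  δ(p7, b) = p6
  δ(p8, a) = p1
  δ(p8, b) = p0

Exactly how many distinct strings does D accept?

The useful subgraph on states {p0, p1, p3, p5, p6, p7, p8} is acyclic, so L(D) is finite; the longest accepting path visits 5 useful states, giving maximum string length 4.
Counting accepting paths from p7 by length: 1 of length 0, 1 of length 1, 3 of length 2, 4 of length 3, 8 of length 4. Total 17.

17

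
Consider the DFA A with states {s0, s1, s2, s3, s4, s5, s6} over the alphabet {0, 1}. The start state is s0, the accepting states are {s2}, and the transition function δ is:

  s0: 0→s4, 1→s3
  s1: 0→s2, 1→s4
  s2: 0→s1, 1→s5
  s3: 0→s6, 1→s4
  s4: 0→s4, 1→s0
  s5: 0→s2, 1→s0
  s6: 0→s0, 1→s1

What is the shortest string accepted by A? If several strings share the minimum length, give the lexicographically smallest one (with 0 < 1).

1010

A breadth-first search from s0 reaches an accepting state first via the path s0 → s3 → s6 → s1 → s2 on input 1010.
No string of length < 4 is accepted (BFS exhausts all shorter strings without reaching an accepting state), and 1010 is the lexicographically least accepting string of length 4.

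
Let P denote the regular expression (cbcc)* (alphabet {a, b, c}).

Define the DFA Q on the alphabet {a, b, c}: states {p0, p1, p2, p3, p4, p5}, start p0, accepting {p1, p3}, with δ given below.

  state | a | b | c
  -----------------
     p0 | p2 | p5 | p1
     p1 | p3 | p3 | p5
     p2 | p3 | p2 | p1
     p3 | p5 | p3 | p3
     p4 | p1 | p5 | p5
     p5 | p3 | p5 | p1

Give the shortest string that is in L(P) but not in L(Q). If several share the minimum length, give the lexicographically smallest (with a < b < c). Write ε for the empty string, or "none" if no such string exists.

ε

The empty string ε is accepted by P but not by Q.
Since ε is the unique shortest string, it is the required witness.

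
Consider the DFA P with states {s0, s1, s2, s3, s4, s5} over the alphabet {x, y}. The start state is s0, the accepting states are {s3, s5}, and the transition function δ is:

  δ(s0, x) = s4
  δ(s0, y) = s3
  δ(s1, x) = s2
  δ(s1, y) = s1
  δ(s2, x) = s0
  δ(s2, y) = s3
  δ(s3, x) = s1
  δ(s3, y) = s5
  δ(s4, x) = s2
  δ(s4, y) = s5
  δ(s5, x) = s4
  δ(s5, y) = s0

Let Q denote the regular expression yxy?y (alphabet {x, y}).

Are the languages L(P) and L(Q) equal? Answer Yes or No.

No

The string y is accepted by P but rejected by Q.
So L(P) ≠ L(Q).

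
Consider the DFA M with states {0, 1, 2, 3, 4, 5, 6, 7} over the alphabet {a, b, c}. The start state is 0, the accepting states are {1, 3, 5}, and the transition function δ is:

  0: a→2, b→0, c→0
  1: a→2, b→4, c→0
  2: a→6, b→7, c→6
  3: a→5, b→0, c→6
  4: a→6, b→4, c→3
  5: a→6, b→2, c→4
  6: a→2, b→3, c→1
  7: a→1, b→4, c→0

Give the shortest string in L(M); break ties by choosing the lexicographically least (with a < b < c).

aab

A breadth-first search from 0 reaches an accepting state first via the path 0 → 2 → 6 → 3 on input aab.
No string of length < 3 is accepted (BFS exhausts all shorter strings without reaching an accepting state), and aab is the lexicographically least accepting string of length 3.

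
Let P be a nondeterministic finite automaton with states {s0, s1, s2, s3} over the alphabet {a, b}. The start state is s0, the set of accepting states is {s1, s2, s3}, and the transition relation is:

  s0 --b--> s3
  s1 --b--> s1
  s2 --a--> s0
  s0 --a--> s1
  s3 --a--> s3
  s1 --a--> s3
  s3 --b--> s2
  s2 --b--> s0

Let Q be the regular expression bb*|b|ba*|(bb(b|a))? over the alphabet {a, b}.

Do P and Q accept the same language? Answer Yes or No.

The string a is accepted by P but rejected by Q.
So L(P) ≠ L(Q).

No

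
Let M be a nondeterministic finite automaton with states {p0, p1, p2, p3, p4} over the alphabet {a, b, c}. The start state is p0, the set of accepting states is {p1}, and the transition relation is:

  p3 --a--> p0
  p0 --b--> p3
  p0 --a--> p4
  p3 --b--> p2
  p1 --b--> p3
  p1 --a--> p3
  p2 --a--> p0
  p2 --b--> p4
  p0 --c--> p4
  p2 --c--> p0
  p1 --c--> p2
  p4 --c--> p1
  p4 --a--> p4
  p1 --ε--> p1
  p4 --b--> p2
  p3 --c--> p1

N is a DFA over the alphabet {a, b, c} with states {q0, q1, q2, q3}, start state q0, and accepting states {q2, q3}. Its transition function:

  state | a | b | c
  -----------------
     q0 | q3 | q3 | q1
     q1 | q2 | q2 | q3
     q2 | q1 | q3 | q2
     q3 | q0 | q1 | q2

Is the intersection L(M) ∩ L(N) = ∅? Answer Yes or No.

No

The string ac is accepted by both M and N.
Hence L(M) ∩ L(N) ≠ ∅.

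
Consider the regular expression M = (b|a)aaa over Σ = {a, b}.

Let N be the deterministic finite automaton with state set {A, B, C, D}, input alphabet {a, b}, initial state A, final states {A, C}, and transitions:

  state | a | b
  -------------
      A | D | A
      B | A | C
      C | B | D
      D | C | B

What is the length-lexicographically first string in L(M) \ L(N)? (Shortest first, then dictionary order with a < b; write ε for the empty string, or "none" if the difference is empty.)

The string baaa is accepted by M but not by N.
No shorter string lies in the difference, and baaa is the lexicographically first length-4 string in L(M) \ L(N).

baaa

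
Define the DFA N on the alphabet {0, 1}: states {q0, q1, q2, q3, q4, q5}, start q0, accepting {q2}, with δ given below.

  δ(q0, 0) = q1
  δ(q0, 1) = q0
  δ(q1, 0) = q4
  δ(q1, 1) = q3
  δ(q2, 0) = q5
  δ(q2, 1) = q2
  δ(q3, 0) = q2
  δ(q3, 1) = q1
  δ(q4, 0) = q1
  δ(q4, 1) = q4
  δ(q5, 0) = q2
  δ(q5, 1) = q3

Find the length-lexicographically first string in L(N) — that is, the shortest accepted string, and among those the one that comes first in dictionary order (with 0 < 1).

A breadth-first search from q0 reaches an accepting state first via the path q0 → q1 → q3 → q2 on input 010.
No string of length < 3 is accepted (BFS exhausts all shorter strings without reaching an accepting state), and 010 is the lexicographically least accepting string of length 3.

010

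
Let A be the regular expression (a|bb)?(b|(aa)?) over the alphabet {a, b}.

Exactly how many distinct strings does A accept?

The expression has no Kleene star, so L(A) is finite. Expanding the alternatives gives {ε, a, b, aa, ab, bb, aaa, bbb, bbaa}.
That is 1 of length 0, 2 of length 1, 3 of length 2, 2 of length 3, 1 of length 4: 9 strings in all.

9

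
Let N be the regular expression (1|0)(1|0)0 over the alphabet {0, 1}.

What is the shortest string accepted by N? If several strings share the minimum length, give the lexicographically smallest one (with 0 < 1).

By inspection of the expression, no string of length less than 3 matches, and 000 is the lexicographically first match of length 3.

000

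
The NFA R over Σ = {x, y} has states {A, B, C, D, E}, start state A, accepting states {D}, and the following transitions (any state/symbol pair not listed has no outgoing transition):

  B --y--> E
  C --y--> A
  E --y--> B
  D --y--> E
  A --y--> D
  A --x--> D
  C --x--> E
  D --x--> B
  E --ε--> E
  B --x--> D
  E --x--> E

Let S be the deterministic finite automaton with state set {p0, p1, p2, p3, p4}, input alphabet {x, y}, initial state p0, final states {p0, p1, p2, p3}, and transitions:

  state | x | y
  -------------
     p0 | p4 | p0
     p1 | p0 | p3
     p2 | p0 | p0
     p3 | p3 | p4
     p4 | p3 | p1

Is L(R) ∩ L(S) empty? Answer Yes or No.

The string y is accepted by both R and S.
Hence L(R) ∩ L(S) ≠ ∅.

No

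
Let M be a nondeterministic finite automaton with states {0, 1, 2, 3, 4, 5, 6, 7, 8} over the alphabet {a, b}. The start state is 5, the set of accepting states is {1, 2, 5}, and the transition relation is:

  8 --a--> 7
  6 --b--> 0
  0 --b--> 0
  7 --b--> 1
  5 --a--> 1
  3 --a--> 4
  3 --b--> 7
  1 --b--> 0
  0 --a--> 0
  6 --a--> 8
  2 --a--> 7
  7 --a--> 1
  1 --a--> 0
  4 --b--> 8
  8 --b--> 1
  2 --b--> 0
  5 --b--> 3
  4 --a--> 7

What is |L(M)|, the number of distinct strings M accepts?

9

The useful subgraph on states {1, 3, 4, 5, 7, 8} is acyclic, so L(M) is finite; the longest accepting path visits 6 useful states, giving maximum string length 5.
Counting accepting paths from 5 by length: 1 of length 0, 1 of length 1, 2 of length 3, 3 of length 4, 2 of length 5. Total 9.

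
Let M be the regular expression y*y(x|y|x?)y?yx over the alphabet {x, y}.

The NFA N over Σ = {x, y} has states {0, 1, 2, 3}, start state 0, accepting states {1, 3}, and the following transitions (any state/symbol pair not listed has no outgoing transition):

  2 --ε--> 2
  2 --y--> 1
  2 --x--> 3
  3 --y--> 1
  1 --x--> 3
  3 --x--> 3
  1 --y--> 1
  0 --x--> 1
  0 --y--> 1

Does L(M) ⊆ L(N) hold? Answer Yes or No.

Yes

Converting the expression M to a DFA (subset construction, then merging equivalent states) gives the minimal DFA with states {m0, m1, m2, m3, m4, m5, m6, m7, m8}, start state m0, accepting states {m6, m7} and transitions m0: x→m1, y→m2; m1: x→m1, y→m1; m2: x→m3, y→m4; m3: x→m1, y→m5; m4: x→m6, y→m4; m5: x→m7, y→m8; m6: x→m1, y→m5; m7: x→m1, y→m1; m8: x→m7, y→m1.
Exploring the product automaton M × N from the start pair (m0, 0), following both machines on each input symbol, reaches 10 state pairs: (m0, 0), (m1, 1), (m2, 1), (m1, 3), (m3, 3), (m4, 1), (m5, 1), (m6, 3), (m7, 3), (m8, 1).
M accepts in {m6, m7} and N accepts in {1, 3}. The reachable pairs whose M-component is accepting are (m6, 3), (m7, 3); in each of them the N-component is accepting too, so the product for L(M) \ L(N) (M-component accepting, N-component rejecting) has no reachable accepting pair and the difference is empty.
Hence every string in L(M) is also in L(N).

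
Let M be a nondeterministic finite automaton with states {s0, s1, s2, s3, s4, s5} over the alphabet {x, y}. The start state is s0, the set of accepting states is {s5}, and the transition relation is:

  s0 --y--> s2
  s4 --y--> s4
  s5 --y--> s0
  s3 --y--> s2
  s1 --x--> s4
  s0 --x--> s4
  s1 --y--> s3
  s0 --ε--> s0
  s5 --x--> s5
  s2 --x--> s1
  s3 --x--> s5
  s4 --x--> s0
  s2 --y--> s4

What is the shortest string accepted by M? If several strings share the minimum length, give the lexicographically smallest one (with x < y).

A breadth-first search from s0 reaches an accepting state first via the path s0 → s2 → s1 → s3 → s5 on input yxyx.
No string of length < 4 is accepted (BFS exhausts all shorter strings without reaching an accepting state), and yxyx is the lexicographically least accepting string of length 4.

yxyx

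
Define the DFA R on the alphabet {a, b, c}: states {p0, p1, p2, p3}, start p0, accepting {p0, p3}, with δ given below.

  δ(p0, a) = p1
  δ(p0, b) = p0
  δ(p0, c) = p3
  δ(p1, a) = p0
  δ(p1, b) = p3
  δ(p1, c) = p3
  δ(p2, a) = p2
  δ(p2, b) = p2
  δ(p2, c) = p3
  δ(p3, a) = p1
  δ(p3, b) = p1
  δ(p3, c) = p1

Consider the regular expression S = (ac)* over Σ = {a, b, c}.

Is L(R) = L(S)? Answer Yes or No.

The string b is accepted by R but rejected by S.
So L(R) ≠ L(S).

No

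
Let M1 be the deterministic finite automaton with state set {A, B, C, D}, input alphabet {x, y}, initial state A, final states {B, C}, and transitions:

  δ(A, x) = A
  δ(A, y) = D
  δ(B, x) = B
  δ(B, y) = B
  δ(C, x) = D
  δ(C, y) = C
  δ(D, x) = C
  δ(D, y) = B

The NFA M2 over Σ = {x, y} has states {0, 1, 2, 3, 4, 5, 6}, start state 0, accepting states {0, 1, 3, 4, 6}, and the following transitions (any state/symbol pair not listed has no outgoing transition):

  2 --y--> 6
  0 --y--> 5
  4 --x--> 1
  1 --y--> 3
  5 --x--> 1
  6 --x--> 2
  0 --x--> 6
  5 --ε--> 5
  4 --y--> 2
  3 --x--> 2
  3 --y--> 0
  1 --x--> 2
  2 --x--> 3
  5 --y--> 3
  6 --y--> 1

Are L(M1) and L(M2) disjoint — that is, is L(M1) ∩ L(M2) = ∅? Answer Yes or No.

No

The string yx is accepted by both M1 and M2.
Hence L(M1) ∩ L(M2) ≠ ∅.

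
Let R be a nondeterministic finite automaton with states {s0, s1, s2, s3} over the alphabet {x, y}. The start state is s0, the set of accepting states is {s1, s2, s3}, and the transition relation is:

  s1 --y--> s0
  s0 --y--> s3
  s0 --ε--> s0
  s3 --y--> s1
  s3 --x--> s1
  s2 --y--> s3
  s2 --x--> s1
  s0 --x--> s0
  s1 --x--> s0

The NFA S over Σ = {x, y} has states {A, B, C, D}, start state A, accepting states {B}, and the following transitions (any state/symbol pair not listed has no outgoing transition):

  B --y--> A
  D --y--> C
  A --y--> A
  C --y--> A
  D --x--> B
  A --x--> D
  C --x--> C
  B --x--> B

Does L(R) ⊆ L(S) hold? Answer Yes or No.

No

The string y is in L(R) but not in L(S).
So L(R) ⊄ L(S).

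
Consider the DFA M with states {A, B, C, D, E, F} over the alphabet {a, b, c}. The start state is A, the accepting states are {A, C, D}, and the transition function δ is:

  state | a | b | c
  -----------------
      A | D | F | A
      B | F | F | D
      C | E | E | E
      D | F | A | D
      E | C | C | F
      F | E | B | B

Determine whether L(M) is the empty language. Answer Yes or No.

No

The empty string ε is accepted: the run A ends in the accepting state A.
Since at least one string is accepted, L(M) is not empty.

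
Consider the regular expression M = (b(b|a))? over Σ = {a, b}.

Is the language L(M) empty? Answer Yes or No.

The empty string ε matches the expression, so it belongs to L(M).
Since L(M) contains at least one string, it is not empty.

No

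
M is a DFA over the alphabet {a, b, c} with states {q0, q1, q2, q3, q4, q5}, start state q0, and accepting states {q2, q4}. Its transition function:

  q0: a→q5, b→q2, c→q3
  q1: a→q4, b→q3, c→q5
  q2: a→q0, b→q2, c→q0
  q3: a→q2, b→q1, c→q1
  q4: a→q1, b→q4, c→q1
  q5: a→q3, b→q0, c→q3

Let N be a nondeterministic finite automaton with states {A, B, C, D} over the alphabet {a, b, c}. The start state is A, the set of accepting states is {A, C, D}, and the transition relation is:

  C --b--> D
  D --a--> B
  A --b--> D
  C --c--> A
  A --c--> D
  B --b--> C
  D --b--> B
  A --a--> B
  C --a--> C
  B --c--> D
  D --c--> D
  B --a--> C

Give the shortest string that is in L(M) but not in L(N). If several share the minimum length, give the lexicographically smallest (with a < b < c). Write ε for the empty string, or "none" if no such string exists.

bb

The string bb is accepted by M but not by N.
No shorter string lies in the difference, and bb is the lexicographically first length-2 string in L(M) \ L(N).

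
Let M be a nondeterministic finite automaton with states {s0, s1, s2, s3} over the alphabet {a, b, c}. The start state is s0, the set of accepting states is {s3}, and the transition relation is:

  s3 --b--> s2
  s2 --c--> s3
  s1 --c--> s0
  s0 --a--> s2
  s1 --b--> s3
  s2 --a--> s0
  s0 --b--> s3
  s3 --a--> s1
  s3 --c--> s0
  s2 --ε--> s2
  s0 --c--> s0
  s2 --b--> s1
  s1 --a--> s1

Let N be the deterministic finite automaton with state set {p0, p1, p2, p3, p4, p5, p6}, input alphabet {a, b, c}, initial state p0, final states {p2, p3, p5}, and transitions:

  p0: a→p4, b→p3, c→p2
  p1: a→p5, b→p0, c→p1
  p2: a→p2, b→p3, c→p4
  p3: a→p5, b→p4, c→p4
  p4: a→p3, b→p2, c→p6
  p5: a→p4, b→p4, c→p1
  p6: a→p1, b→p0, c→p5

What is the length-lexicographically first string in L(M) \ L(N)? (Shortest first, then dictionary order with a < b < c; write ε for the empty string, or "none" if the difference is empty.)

ac

The string ac is accepted by M but not by N.
No shorter string lies in the difference, and ac is the lexicographically first length-2 string in L(M) \ L(N).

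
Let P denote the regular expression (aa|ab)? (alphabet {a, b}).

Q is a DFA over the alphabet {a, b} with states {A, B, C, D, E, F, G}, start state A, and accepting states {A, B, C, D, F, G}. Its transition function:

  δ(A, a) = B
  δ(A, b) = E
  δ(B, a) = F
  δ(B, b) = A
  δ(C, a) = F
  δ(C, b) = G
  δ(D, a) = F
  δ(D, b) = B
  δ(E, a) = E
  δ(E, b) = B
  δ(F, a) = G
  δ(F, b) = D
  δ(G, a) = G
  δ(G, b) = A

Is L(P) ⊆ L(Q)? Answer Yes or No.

Yes

Converting the expression P to a DFA (subset construction, then merging equivalent states) gives the minimal DFA with states {p0, p1, p2, p3}, start state p0, accepting states {p0, p3} and transitions p0: a→p1, b→p2; p1: a→p3, b→p3; p2: a→p2, b→p2; p3: a→p2, b→p2.
Exploring the product automaton P × Q from the start pair (p0, A), following both machines on each input symbol, reaches 10 state pairs: (p0, A), (p1, B), (p2, E), (p3, F), (p3, A), (p2, B), (p2, G), (p2, D), (p2, F), (p2, A).
P accepts in {p0, p3} and Q accepts in {A, B, C, D, F, G}. The reachable pairs whose P-component is accepting are (p0, A), (p3, F), (p3, A); in each of them the Q-component is accepting too, so the product for L(P) \ L(Q) (P-component accepting, Q-component rejecting) has no reachable accepting pair and the difference is empty.
Hence every string in L(P) is also in L(Q).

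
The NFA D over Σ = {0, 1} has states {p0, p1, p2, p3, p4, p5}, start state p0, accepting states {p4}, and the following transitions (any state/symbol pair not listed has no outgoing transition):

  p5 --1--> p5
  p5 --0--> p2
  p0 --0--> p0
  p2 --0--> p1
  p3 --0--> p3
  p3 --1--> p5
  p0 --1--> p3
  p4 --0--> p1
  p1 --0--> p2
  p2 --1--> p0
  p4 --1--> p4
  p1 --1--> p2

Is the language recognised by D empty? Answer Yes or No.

The states reachable from the start state are {p0, p1, p2, p3, p5}.
None of the accepting states {p4} is reachable, so no string is accepted and L(D) = ∅.

Yes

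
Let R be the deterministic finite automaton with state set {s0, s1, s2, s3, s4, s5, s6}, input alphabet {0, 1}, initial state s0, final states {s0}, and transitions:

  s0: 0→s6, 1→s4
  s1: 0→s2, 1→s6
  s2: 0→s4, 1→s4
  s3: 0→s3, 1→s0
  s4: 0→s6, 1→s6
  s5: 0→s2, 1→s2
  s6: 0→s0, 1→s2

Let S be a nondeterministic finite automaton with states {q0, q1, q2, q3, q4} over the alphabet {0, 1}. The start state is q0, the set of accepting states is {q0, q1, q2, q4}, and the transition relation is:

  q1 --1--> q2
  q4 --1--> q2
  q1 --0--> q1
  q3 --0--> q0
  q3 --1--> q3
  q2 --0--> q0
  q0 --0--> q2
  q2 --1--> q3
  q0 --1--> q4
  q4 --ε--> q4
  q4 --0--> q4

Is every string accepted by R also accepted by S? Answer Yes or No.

Yes

Exploring the product automaton R × S from the start pair (s0, q0), following both machines on each input symbol, reaches 14 state pairs: (s0, q0), (s6, q2), (s4, q4), (s2, q3), (s6, q4), (s4, q0), (s4, q3), (s0, q4), (s2, q2), (s6, q0), (s6, q3), (s4, q2), (s0, q2), (s2, q4).
R accepts in {s0} and S accepts in {q0, q1, q2, q4}. The reachable pairs whose R-component is accepting are (s0, q0), (s0, q4), (s0, q2); in each of them the S-component is accepting too, so the product for L(R) \ L(S) (R-component accepting, S-component rejecting) has no reachable accepting pair and the difference is empty.
Hence every string in L(R) is also in L(S).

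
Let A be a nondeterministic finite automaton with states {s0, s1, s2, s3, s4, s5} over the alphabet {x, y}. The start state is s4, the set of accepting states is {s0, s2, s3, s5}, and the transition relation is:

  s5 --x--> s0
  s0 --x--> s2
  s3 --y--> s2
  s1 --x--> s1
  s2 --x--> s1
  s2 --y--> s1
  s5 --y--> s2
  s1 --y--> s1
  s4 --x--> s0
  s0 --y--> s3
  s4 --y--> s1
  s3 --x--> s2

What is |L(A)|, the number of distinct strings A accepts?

The useful subgraph on states {s0, s2, s3, s4} is acyclic, so L(A) is finite; the longest accepting path visits 4 useful states, giving maximum string length 3.
Counting accepting paths from s4 by length: 1 of length 1, 2 of length 2, 2 of length 3. Total 5.

5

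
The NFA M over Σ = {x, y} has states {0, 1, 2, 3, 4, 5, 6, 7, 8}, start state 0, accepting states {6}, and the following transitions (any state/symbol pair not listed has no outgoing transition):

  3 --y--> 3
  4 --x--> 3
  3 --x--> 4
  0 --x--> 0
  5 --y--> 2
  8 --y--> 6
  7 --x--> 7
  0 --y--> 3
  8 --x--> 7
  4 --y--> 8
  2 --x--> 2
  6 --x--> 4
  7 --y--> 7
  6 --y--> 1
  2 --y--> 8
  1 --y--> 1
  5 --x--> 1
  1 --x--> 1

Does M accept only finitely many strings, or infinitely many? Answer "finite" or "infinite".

infinite

State 0 is reachable from the start and can reach an accepting state, and it lies on the cycle 0 → 0.
Traversing that cycle any number of times yields accepted strings of unbounded length, so the language is infinite.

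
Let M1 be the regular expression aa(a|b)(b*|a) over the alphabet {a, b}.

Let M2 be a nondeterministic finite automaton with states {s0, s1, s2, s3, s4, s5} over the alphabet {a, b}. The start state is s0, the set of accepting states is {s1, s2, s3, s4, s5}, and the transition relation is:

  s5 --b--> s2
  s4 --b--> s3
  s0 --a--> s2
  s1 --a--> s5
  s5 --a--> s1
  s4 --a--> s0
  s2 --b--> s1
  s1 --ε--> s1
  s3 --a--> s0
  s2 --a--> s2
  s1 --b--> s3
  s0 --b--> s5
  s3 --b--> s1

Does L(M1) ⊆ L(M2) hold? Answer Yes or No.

Converting the expression M1 to a DFA (subset construction, then merging equivalent states) gives the minimal DFA with states {r0, r1, r2, r3, r4, r5, r6}, start state r0, accepting states {r4, r5, r6} and transitions r0: a→r1, b→r2; r1: a→r3, b→r2; r2: a→r2, b→r2; r3: a→r4, b→r4; r4: a→r5, b→r6; r5: a→r2, b→r2; r6: a→r2, b→r6.
Exploring the product automaton M1 × M2 from the start pair (r0, s0), following both machines on each input symbol, reaches 14 state pairs: (r0, s0), (r1, s2), (r2, s5), (r3, s2), (r2, s1), (r2, s2), (r4, s2), (r4, s1), (r2, s3), (r5, s2), (r6, s1), (r5, s5), (r6, s3), (r2, s0).
M1 accepts in {r4, r5, r6} and M2 accepts in {s1, s2, s3, s4, s5}. The reachable pairs whose M1-component is accepting are (r4, s2), (r4, s1), (r5, s2), (r6, s1), (r5, s5), (r6, s3); in each of them the M2-component is accepting too, so the product for L(M1) \ L(M2) (M1-component accepting, M2-component rejecting) has no reachable accepting pair and the difference is empty.
Hence every string in L(M1) is also in L(M2).

Yes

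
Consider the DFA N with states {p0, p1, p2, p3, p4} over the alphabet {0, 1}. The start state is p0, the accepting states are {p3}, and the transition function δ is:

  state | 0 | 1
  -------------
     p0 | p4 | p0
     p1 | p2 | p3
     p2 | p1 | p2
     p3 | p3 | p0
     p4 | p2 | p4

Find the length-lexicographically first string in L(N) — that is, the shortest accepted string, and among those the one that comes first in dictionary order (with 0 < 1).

A breadth-first search from p0 reaches an accepting state first via the path p0 → p4 → p2 → p1 → p3 on input 0001.
No string of length < 4 is accepted (BFS exhausts all shorter strings without reaching an accepting state), and 0001 is the lexicographically least accepting string of length 4.

0001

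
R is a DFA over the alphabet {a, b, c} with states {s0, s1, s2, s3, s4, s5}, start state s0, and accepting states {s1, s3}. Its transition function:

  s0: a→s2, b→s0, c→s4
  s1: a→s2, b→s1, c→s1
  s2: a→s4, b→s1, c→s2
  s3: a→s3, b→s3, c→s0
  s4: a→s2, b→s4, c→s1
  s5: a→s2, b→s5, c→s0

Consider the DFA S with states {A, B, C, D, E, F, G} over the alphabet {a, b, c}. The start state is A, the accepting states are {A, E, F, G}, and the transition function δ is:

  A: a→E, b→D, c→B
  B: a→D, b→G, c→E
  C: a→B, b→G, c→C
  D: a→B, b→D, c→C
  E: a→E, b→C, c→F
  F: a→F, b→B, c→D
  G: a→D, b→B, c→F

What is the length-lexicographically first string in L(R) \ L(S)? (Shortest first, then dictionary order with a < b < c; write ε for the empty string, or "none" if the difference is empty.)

ab

The string ab is accepted by R but not by S.
No shorter string lies in the difference, and ab is the lexicographically first length-2 string in L(R) \ L(S).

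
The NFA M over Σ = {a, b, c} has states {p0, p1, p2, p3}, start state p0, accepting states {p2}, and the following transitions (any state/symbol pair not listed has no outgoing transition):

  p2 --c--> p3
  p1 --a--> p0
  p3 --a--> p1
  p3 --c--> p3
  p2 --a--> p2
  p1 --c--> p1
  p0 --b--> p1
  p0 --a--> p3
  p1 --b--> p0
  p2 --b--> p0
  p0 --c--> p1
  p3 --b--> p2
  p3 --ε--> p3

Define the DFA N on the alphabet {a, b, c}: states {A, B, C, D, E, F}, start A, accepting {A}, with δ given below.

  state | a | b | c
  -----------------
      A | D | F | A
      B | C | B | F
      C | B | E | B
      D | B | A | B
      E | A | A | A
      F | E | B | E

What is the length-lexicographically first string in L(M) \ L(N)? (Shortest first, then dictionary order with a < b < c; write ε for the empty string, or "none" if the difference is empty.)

The string aba is accepted by M but not by N.
No shorter string lies in the difference, and aba is the lexicographically first length-3 string in L(M) \ L(N).

aba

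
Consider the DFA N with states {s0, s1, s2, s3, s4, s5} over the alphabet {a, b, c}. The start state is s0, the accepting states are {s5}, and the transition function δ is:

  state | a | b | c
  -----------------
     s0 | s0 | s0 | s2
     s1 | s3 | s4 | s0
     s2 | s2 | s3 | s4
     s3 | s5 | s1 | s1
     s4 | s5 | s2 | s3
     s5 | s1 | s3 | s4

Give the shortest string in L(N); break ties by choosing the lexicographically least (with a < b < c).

A breadth-first search from s0 reaches an accepting state first via the path s0 → s2 → s3 → s5 on input cba.
No string of length < 3 is accepted (BFS exhausts all shorter strings without reaching an accepting state), and cba is the lexicographically least accepting string of length 3.

cba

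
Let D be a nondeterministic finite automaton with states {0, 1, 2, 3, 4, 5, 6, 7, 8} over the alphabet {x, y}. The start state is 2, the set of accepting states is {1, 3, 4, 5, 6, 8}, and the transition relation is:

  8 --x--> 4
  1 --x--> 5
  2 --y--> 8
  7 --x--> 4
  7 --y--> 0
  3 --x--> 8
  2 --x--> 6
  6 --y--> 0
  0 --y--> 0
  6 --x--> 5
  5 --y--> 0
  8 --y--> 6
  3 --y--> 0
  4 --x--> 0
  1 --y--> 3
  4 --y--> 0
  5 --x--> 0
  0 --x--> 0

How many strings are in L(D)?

6

The useful subgraph on states {2, 4, 5, 6, 8} is acyclic, so L(D) is finite; the longest accepting path visits 4 useful states, giving maximum string length 3.
Counting accepting paths from 2 by length: 2 of length 1, 3 of length 2, 1 of length 3. Total 6.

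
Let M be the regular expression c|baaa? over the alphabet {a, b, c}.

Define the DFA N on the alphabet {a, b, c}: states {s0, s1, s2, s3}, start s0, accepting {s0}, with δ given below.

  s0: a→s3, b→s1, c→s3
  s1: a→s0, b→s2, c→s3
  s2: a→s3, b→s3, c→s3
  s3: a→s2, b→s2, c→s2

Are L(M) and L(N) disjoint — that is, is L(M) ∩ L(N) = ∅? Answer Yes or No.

Yes

Converting the expression M to a DFA (subset construction, then merging equivalent states) gives the minimal DFA with states {m0, m1, m2, m3, m4, m5}, start state m0, accepting states {m3, m5} and transitions m0: a→m1, b→m2, c→m3; m1: a→m1, b→m1, c→m1; m2: a→m4, b→m1, c→m1; m3: a→m1, b→m1, c→m1; m4: a→m5, b→m1, c→m1; m5: a→m3, b→m1, c→m1.
Exploring the product automaton M × N from the start pair (m0, s0), following both machines on each input symbol, reaches 10 state pairs: (m0, s0), (m1, s3), (m2, s1), (m3, s3), (m1, s2), (m4, s0), (m5, s3), (m1, s1), (m3, s2), (m1, s0).
M accepts in {m3, m5} and N accepts in {s0}; no reachable pair has both components accepting, so no string drives both machines to acceptance simultaneously and L(M) ∩ L(N) = ∅.
So no string is accepted by both, and the intersection is empty.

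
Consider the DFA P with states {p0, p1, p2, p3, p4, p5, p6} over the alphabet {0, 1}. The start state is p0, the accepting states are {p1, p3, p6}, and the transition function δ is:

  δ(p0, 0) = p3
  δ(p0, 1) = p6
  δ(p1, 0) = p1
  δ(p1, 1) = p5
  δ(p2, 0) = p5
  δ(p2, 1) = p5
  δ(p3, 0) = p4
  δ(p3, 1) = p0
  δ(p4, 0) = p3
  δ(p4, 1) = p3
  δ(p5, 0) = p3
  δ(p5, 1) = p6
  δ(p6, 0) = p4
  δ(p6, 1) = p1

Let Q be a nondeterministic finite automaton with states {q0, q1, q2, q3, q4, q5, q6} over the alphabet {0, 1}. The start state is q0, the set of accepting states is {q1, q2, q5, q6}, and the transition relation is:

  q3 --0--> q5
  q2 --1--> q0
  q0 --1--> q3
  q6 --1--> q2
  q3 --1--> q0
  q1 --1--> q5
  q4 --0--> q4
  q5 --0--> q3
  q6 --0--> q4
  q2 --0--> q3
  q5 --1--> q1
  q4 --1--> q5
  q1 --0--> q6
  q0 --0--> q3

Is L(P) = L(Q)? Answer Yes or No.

The string 0 is accepted by P but rejected by Q.
So L(P) ≠ L(Q).

No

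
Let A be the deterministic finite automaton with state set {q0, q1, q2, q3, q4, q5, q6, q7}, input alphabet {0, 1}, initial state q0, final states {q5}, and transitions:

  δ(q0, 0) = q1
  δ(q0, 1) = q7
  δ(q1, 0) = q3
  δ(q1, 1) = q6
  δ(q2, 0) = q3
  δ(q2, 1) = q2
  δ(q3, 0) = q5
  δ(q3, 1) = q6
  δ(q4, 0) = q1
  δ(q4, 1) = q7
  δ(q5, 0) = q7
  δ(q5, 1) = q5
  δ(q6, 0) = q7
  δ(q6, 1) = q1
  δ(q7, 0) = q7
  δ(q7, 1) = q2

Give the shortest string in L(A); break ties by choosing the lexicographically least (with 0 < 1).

000

A breadth-first search from q0 reaches an accepting state first via the path q0 → q1 → q3 → q5 on input 000.
No string of length < 3 is accepted (BFS exhausts all shorter strings without reaching an accepting state), and 000 is the lexicographically least accepting string of length 3.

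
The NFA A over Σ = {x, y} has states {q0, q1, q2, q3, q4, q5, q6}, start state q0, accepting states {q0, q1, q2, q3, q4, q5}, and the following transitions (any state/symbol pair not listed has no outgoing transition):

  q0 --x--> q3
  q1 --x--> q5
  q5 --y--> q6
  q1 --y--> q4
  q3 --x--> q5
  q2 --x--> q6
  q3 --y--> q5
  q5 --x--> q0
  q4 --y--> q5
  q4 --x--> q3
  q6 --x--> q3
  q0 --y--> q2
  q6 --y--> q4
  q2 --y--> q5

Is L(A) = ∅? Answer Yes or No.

No

The empty string ε is accepted: the run q0 ends in the accepting state q0.
Since at least one string is accepted, L(A) is not empty.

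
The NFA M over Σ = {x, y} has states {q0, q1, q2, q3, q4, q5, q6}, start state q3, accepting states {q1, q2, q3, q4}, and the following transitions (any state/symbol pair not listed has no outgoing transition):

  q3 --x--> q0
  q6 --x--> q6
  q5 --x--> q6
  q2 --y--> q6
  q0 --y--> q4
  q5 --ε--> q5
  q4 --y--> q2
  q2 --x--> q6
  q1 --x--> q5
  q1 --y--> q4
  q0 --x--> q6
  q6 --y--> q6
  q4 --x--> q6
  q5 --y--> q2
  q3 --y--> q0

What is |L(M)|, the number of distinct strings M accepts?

5

The useful subgraph on states {q0, q2, q3, q4} is acyclic, so L(M) is finite; the longest accepting path visits 4 useful states, giving maximum string length 3.
Counting accepting paths from q3 by length: 1 of length 0, 2 of length 2, 2 of length 3. Total 5.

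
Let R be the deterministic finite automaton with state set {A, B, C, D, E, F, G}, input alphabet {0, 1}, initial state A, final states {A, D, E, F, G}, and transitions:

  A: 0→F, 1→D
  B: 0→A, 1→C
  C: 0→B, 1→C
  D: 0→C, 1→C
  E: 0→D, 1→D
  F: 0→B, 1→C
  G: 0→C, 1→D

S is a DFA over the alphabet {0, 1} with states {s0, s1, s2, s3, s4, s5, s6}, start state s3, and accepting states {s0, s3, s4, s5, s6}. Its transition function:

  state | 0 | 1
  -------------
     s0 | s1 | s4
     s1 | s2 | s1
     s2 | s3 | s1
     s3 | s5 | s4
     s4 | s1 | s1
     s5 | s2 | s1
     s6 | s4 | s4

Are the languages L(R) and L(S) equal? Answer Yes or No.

Yes

Exploring the product automaton R × S from the start pair (A, s3), following both machines on each input symbol, reaches 5 state pairs: (A, s3), (F, s5), (D, s4), (B, s2), (C, s1).
R accepts in {A, D, E, F, G} and S accepts in {s0, s3, s4, s5, s6}. In every reachable pair the two components are either both accepting — (A, s3), (F, s5), (D, s4) — or both non-accepting, so no string is accepted by exactly one of the machines: L(R) \ L(S) and L(S) \ L(R) are both empty.
Hence every string is accepted by R iff it is accepted by S, and the two languages coincide.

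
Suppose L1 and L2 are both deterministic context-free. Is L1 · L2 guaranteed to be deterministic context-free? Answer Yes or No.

Take L₁ = {ε, c} (finite, hence regular and DCFL) and L₂ = {c aⁿbⁿ : n≥0} ∪ {cc aⁿb²ⁿ : n≥0} (a DCFL: the number of leading c's tells the DPDA whether to pop one stack symbol per b or per two b's). Then L₁L₂ ∩ cca⁺b* = {cc aⁿbⁿ : n≥1} ∪ {cc aⁿb²ⁿ : n≥1}. If L₁L₂ were a DCFL, so would be this intersection with a regular set, and a DPDA for it started from its configuration after reading cc would accept {aⁿbⁿ : n≥1} ∪ {aⁿb²ⁿ : n≥1}, which no deterministic PDA accepts (a DPDA for it would have a single run on aⁿb²ⁿ, accepting after the prefix aⁿbⁿ and accepting again after n more b's; an ordinary PDA that simulates it on a's and b's and, at any moment when it is accepting, may switch to reading only a fresh letter d while feeding each d to the simulation as a b, would accept aⁱbʲdᵏ (k≥1) exactly when both aⁱbʲ and aⁱbʲ⁺ᵏ are in the language, i.e. its language intersected with the regular set a*b*d⁺ would be exactly {aⁿbⁿdⁿ : n≥1} — impossible, since context-free languages are closed under intersection with regular sets and {aⁿbⁿdⁿ} is not context-free). Hence L₁L₂ is not a DCFL.

No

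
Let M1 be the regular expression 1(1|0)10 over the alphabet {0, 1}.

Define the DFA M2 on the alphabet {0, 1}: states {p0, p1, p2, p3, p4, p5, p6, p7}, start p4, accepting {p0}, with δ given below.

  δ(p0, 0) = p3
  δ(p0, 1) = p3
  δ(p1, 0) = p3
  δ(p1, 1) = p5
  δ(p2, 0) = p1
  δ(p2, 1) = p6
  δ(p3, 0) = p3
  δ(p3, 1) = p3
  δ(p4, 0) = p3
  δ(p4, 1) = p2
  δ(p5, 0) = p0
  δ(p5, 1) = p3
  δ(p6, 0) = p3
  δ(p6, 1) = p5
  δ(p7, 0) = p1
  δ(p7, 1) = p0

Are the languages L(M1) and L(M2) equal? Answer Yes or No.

Converting the expression M1 to a DFA (subset construction, then merging equivalent states) gives the minimal DFA with states {r0, r1, r2, r3, r4, r5}, start state r0, accepting states {r5} and transitions r0: 0→r1, 1→r2; r1: 0→r1, 1→r1; r2: 0→r3, 1→r3; r3: 0→r1, 1→r4; r4: 0→r5, 1→r1; r5: 0→r1, 1→r1.
Exploring the product automaton M1 × M2 from the start pair (r0, p4), following both machines on each input symbol, reaches 7 state pairs: (r0, p4), (r1, p3), (r2, p2), (r3, p1), (r3, p6), (r4, p5), (r5, p0).
M1 accepts in {r5} and M2 accepts in {p0}. In every reachable pair the two components are either both accepting — (r5, p0) — or both non-accepting, so no string is accepted by exactly one of the machines: L(M1) \ L(M2) and L(M2) \ L(M1) are both empty.
Hence every string is accepted by M1 iff it is accepted by M2, and the two languages coincide.

Yes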